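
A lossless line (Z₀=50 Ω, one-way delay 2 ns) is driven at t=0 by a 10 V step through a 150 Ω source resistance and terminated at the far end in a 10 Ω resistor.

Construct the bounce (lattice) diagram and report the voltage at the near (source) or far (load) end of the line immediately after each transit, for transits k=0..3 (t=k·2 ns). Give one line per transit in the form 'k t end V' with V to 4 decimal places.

0 0 source 2.5000
1 2 load 0.8333
2 4 source 0.0000
3 6 load 0.5556

Γ_L=-0.666667, Γ_S=0.500000; launch V₁=10·50/200=2.500000
k=0 src: V=2.5000
k=1 load: inc=2.500000, refl=2.500000·-0.666667=-1.6667; V=0.000000+2.500000+-1.666667=0.8333
k=2 src: inc=-1.666667, refl=-1.666667·0.500000=-0.8333; V=2.500000+-1.666667+-0.833333=0.0000
k=3 load: inc=-0.833333, refl=-0.833333·-0.666667=0.5556; V=0.833333+-0.833333+0.555556=0.5556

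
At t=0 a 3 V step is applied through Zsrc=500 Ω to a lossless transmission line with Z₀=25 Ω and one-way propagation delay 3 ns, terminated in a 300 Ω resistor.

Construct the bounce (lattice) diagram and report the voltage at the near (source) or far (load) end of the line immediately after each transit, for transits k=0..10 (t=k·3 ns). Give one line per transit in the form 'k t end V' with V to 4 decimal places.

Γ_L=0.846154, Γ_S=0.904762; launch V₁=3·25/525=0.142857
k=0 src: V=0.1429
k=1 load: inc=0.142857, refl=0.142857·0.846154=0.1209; V=0.000000+0.142857+0.120879=0.2637
k=2 src: inc=0.120879, refl=0.120879·0.904762=0.1094; V=0.142857+0.120879+0.109367=0.3731
k=3 load: inc=0.109367, refl=0.109367·0.846154=0.0925; V=0.263736+0.109367+0.092541=0.4656
k=4 src: inc=0.092541, refl=0.092541·0.904762=0.0837; V=0.373103+0.092541+0.083728=0.5494
k=5 load: inc=0.083728, refl=0.083728·0.846154=0.0708; V=0.465644+0.083728+0.070847=0.6202
k=6 src: inc=0.070847, refl=0.070847·0.904762=0.0641; V=0.549372+0.070847+0.064099=0.6843
k=7 load: inc=0.064099, refl=0.064099·0.846154=0.0542; V=0.620218+0.064099+0.054238=0.7386
k=8 src: inc=0.054238, refl=0.054238·0.904762=0.0491; V=0.684318+0.054238+0.049072=0.7876
k=9 load: inc=0.049072, refl=0.049072·0.846154=0.0415; V=0.738556+0.049072+0.041523=0.8292
k=10 src: inc=0.041523, refl=0.041523·0.904762=0.0376; V=0.787628+0.041523+0.037568=0.8667

0 0 source 0.1429
1 3 load 0.2637
2 6 source 0.3731
3 9 load 0.4656
4 12 source 0.5494
5 15 load 0.6202
6 18 source 0.6843
7 21 load 0.7386
8 24 source 0.7876
9 27 load 0.8292
10 30 source 0.8667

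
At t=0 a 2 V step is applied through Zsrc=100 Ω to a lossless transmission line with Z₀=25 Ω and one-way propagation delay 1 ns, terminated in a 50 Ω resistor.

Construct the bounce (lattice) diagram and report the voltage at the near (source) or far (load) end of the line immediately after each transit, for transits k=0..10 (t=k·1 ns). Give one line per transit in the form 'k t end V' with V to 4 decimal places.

0 0 source 0.4000
1 1 load 0.5333
2 2 source 0.6133
3 3 load 0.6400
4 4 source 0.6560
5 5 load 0.6613
6 6 source 0.6645
7 7 load 0.6656
8 8 source 0.6662
9 9 load 0.6665
10 10 source 0.6666

Γ_L=0.333333, Γ_S=0.600000; launch V₁=2·25/125=0.400000
k=0 src: V=0.4000
k=1 load: inc=0.400000, refl=0.400000·0.333333=0.1333; V=0.000000+0.400000+0.133333=0.5333
k=2 src: inc=0.133333, refl=0.133333·0.600000=0.0800; V=0.400000+0.133333+0.080000=0.6133
k=3 load: inc=0.080000, refl=0.080000·0.333333=0.0267; V=0.533333+0.080000+0.026667=0.6400
k=4 src: inc=0.026667, refl=0.026667·0.600000=0.0160; V=0.613333+0.026667+0.016000=0.6560
k=5 load: inc=0.016000, refl=0.016000·0.333333=0.0053; V=0.640000+0.016000+0.005333=0.6613
k=6 src: inc=0.005333, refl=0.005333·0.600000=0.0032; V=0.656000+0.005333+0.003200=0.6645
k=7 load: inc=0.003200, refl=0.003200·0.333333=0.0011; V=0.661333+0.003200+0.001067=0.6656
k=8 src: inc=0.001067, refl=0.001067·0.600000=0.0006; V=0.664533+0.001067+0.000640=0.6662
k=9 load: inc=0.000640, refl=0.000640·0.333333=0.0002; V=0.665600+0.000640+0.000213=0.6665
k=10 src: inc=0.000213, refl=0.000213·0.600000=0.0001; V=0.666240+0.000213+0.000128=0.6666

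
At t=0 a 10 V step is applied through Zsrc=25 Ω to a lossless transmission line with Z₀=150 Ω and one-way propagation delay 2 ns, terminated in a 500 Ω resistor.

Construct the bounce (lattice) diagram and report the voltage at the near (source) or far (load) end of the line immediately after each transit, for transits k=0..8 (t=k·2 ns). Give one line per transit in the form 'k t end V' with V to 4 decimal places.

0 0 source 8.5714
1 2 load 13.1868
2 4 source 9.8901
3 6 load 8.1150
4 8 source 9.3829
5 10 load 10.0657
6 12 source 9.5780
7 14 load 9.3154
8 16 source 9.5030

Γ_L=0.538462, Γ_S=-0.714286; launch V₁=10·150/175=8.571429
k=0 src: V=8.5714
k=1 load: inc=8.571429, refl=8.571429·0.538462=4.6154; V=0.000000+8.571429+4.615385=13.1868
k=2 src: inc=4.615385, refl=4.615385·-0.714286=-3.2967; V=8.571429+4.615385+-3.296703=9.8901
k=3 load: inc=-3.296703, refl=-3.296703·0.538462=-1.7751; V=13.186813+-3.296703+-1.775148=8.1150
k=4 src: inc=-1.775148, refl=-1.775148·-0.714286=1.2680; V=9.890110+-1.775148+1.267963=9.3829
k=5 load: inc=1.267963, refl=1.267963·0.538462=0.6827; V=8.114962+1.267963+0.682749=10.0657
k=6 src: inc=0.682749, refl=0.682749·-0.714286=-0.4877; V=9.382925+0.682749+-0.487678=9.5780
k=7 load: inc=-0.487678, refl=-0.487678·0.538462=-0.2626; V=10.065674+-0.487678+-0.262596=9.3154
k=8 src: inc=-0.262596, refl=-0.262596·-0.714286=0.1876; V=9.577996+-0.262596+0.187568=9.5030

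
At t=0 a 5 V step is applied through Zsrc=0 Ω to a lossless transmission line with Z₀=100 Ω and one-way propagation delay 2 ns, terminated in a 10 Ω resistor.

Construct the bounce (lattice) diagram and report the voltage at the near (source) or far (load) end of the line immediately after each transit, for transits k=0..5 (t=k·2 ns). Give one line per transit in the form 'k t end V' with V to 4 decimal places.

0 0 source 5.0000
1 2 load 0.9091
2 4 source 5.0000
3 6 load 1.6529
4 8 source 5.0000
5 10 load 2.2615

Γ_L=-0.818182, Γ_S=-1.000000; launch V₁=5·100/100=5.000000
k=0 src: V=5.0000
k=1 load: inc=5.000000, refl=5.000000·-0.818182=-4.0909; V=0.000000+5.000000+-4.090909=0.9091
k=2 src: inc=-4.090909, refl=-4.090909·-1.000000=4.0909; V=5.000000+-4.090909+4.090909=5.0000
k=3 load: inc=4.090909, refl=4.090909·-0.818182=-3.3471; V=0.909091+4.090909+-3.347107=1.6529
k=4 src: inc=-3.347107, refl=-3.347107·-1.000000=3.3471; V=5.000000+-3.347107+3.347107=5.0000
k=5 load: inc=3.347107, refl=3.347107·-0.818182=-2.7385; V=1.652893+3.347107+-2.738542=2.2615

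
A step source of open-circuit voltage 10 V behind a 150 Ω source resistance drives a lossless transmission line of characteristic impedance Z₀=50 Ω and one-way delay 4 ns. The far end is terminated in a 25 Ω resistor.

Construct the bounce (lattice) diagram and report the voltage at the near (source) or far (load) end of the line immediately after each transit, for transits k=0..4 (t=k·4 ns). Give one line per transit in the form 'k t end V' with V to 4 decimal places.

0 0 source 2.5000
1 4 load 1.6667
2 8 source 1.2500
3 12 load 1.3889
4 16 source 1.4583

Γ_L=-0.333333, Γ_S=0.500000; launch V₁=10·50/200=2.500000
k=0 src: V=2.5000
k=1 load: inc=2.500000, refl=2.500000·-0.333333=-0.8333; V=0.000000+2.500000+-0.833333=1.6667
k=2 src: inc=-0.833333, refl=-0.833333·0.500000=-0.4167; V=2.500000+-0.833333+-0.416667=1.2500
k=3 load: inc=-0.416667, refl=-0.416667·-0.333333=0.1389; V=1.666667+-0.416667+0.138889=1.3889
k=4 src: inc=0.138889, refl=0.138889·0.500000=0.0694; V=1.250000+0.138889+0.069444=1.4583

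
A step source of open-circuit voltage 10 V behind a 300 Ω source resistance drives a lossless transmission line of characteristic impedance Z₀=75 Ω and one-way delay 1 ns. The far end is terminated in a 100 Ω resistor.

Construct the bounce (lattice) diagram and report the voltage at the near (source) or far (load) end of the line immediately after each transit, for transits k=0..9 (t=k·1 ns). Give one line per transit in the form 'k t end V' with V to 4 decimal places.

Γ_L=0.142857, Γ_S=0.600000; launch V₁=10·75/375=2.000000
k=0 src: V=2.0000
k=1 load: inc=2.000000, refl=2.000000·0.142857=0.2857; V=0.000000+2.000000+0.285714=2.2857
k=2 src: inc=0.285714, refl=0.285714·0.600000=0.1714; V=2.000000+0.285714+0.171429=2.4571
k=3 load: inc=0.171429, refl=0.171429·0.142857=0.0245; V=2.285714+0.171429+0.024490=2.4816
k=4 src: inc=0.024490, refl=0.024490·0.600000=0.0147; V=2.457143+0.024490+0.014694=2.4963
k=5 load: inc=0.014694, refl=0.014694·0.142857=0.0021; V=2.481633+0.014694+0.002099=2.4984
k=6 src: inc=0.002099, refl=0.002099·0.600000=0.0013; V=2.496327+0.002099+0.001259=2.4997
k=7 load: inc=0.001259, refl=0.001259·0.142857=0.0002; V=2.498426+0.001259+0.000180=2.4999
k=8 src: inc=0.000180, refl=0.000180·0.600000=0.0001; V=2.499685+0.000180+0.000108=2.5000
k=9 load: inc=0.000108, refl=0.000108·0.142857=0.0000; V=2.499865+0.000108+0.000015=2.5000

0 0 source 2.0000
1 1 load 2.2857
2 2 source 2.4571
3 3 load 2.4816
4 4 source 2.4963
5 5 load 2.4984
6 6 source 2.4997
7 7 load 2.4999
8 8 source 2.5000
9 9 load 2.5000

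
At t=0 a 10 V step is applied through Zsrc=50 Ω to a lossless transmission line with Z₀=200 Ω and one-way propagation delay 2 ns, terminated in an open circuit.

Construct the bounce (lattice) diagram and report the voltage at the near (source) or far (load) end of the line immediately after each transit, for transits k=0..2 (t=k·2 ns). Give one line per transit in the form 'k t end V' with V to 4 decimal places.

0 0 source 8.0000
1 2 load 16.0000
2 4 source 11.2000

Γ_L=1.000000, Γ_S=-0.600000; launch V₁=10·200/250=8.000000
k=0 src: V=8.0000
k=1 load: inc=8.000000, refl=8.000000·1.000000=8.0000; V=0.000000+8.000000+8.000000=16.0000
k=2 src: inc=8.000000, refl=8.000000·-0.600000=-4.8000; V=8.000000+8.000000+-4.800000=11.2000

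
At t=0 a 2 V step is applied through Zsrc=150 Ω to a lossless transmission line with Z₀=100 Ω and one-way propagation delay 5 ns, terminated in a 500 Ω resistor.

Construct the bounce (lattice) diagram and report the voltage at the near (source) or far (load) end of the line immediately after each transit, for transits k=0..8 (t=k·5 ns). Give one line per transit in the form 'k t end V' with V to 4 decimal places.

0 0 source 0.8000
1 5 load 1.3333
2 10 source 1.4400
3 15 load 1.5111
4 20 source 1.5253
5 25 load 1.5348
6 30 source 1.5367
7 35 load 1.5380
8 40 source 1.5382

Γ_L=0.666667, Γ_S=0.200000; launch V₁=2·100/250=0.800000
k=0 src: V=0.8000
k=1 load: inc=0.800000, refl=0.800000·0.666667=0.5333; V=0.000000+0.800000+0.533333=1.3333
k=2 src: inc=0.533333, refl=0.533333·0.200000=0.1067; V=0.800000+0.533333+0.106667=1.4400
k=3 load: inc=0.106667, refl=0.106667·0.666667=0.0711; V=1.333333+0.106667+0.071111=1.5111
k=4 src: inc=0.071111, refl=0.071111·0.200000=0.0142; V=1.440000+0.071111+0.014222=1.5253
k=5 load: inc=0.014222, refl=0.014222·0.666667=0.0095; V=1.511111+0.014222+0.009481=1.5348
k=6 src: inc=0.009481, refl=0.009481·0.200000=0.0019; V=1.525333+0.009481+0.001896=1.5367
k=7 load: inc=0.001896, refl=0.001896·0.666667=0.0013; V=1.534815+0.001896+0.001264=1.5380
k=8 src: inc=0.001264, refl=0.001264·0.200000=0.0003; V=1.536711+0.001264+0.000253=1.5382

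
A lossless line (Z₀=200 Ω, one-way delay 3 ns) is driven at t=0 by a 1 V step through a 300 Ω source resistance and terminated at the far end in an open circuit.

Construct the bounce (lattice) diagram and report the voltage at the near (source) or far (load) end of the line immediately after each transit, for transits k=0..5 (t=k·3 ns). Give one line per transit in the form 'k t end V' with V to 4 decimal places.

0 0 source 0.4000
1 3 load 0.8000
2 6 source 0.8800
3 9 load 0.9600
4 12 source 0.9760
5 15 load 0.9920

Γ_L=1.000000, Γ_S=0.200000; launch V₁=1·200/500=0.400000
k=0 src: V=0.4000
k=1 load: inc=0.400000, refl=0.400000·1.000000=0.4000; V=0.000000+0.400000+0.400000=0.8000
k=2 src: inc=0.400000, refl=0.400000·0.200000=0.0800; V=0.400000+0.400000+0.080000=0.8800
k=3 load: inc=0.080000, refl=0.080000·1.000000=0.0800; V=0.800000+0.080000+0.080000=0.9600
k=4 src: inc=0.080000, refl=0.080000·0.200000=0.0160; V=0.880000+0.080000+0.016000=0.9760
k=5 load: inc=0.016000, refl=0.016000·1.000000=0.0160; V=0.960000+0.016000+0.016000=0.9920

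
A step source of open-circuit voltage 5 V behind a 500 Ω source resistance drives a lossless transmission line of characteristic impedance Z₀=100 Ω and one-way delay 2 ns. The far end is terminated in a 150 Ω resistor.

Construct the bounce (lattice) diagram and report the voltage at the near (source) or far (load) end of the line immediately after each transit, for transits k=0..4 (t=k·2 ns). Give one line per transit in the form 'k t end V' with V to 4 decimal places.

0 0 source 0.8333
1 2 load 1.0000
2 4 source 1.1111
3 6 load 1.1333
4 8 source 1.1481

Γ_L=0.200000, Γ_S=0.666667; launch V₁=5·100/600=0.833333
k=0 src: V=0.8333
k=1 load: inc=0.833333, refl=0.833333·0.200000=0.1667; V=0.000000+0.833333+0.166667=1.0000
k=2 src: inc=0.166667, refl=0.166667·0.666667=0.1111; V=0.833333+0.166667+0.111111=1.1111
k=3 load: inc=0.111111, refl=0.111111·0.200000=0.0222; V=1.000000+0.111111+0.022222=1.1333
k=4 src: inc=0.022222, refl=0.022222·0.666667=0.0148; V=1.111111+0.022222+0.014815=1.1481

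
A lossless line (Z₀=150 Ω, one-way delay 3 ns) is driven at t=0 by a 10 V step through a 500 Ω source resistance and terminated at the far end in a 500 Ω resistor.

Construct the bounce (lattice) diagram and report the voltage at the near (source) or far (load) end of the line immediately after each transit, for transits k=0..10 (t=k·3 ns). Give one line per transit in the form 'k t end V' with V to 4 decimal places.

Γ_L=0.538462, Γ_S=0.538462; launch V₁=10·150/650=2.307692
k=0 src: V=2.3077
k=1 load: inc=2.307692, refl=2.307692·0.538462=1.2426; V=0.000000+2.307692+1.242604=3.5503
k=2 src: inc=1.242604, refl=1.242604·0.538462=0.6691; V=2.307692+1.242604+0.669094=4.2194
k=3 load: inc=0.669094, refl=0.669094·0.538462=0.3603; V=3.550296+0.669094+0.360282=4.5797
k=4 src: inc=0.360282, refl=0.360282·0.538462=0.1940; V=4.219390+0.360282+0.193998=4.7737
k=5 load: inc=0.193998, refl=0.193998·0.538462=0.1045; V=4.579672+0.193998+0.104460=4.8781
k=6 src: inc=0.104460, refl=0.104460·0.538462=0.0562; V=4.773669+0.104460+0.056248=4.9344
k=7 load: inc=0.056248, refl=0.056248·0.538462=0.0303; V=4.878130+0.056248+0.030287=4.9647
k=8 src: inc=0.030287, refl=0.030287·0.538462=0.0163; V=4.934377+0.030287+0.016309=4.9810
k=9 load: inc=0.016309, refl=0.016309·0.538462=0.0088; V=4.964665+0.016309+0.008782=4.9898
k=10 src: inc=0.008782, refl=0.008782·0.538462=0.0047; V=4.980973+0.008782+0.004729=4.9945

0 0 source 2.3077
1 3 load 3.5503
2 6 source 4.2194
3 9 load 4.5797
4 12 source 4.7737
5 15 load 4.8781
6 18 source 4.9344
7 21 load 4.9647
8 24 source 4.9810
9 27 load 4.9898
10 30 source 4.9945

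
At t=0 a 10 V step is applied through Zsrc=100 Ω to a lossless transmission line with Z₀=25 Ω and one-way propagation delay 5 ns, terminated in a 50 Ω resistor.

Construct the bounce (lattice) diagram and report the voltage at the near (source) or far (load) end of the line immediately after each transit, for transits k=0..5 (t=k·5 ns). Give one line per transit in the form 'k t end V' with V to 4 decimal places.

0 0 source 2.0000
1 5 load 2.6667
2 10 source 3.0667
3 15 load 3.2000
4 20 source 3.2800
5 25 load 3.3067

Γ_L=0.333333, Γ_S=0.600000; launch V₁=10·25/125=2.000000
k=0 src: V=2.0000
k=1 load: inc=2.000000, refl=2.000000·0.333333=0.6667; V=0.000000+2.000000+0.666667=2.6667
k=2 src: inc=0.666667, refl=0.666667·0.600000=0.4000; V=2.000000+0.666667+0.400000=3.0667
k=3 load: inc=0.400000, refl=0.400000·0.333333=0.1333; V=2.666667+0.400000+0.133333=3.2000
k=4 src: inc=0.133333, refl=0.133333·0.600000=0.0800; V=3.066667+0.133333+0.080000=3.2800
k=5 load: inc=0.080000, refl=0.080000·0.333333=0.0267; V=3.200000+0.080000+0.026667=3.3067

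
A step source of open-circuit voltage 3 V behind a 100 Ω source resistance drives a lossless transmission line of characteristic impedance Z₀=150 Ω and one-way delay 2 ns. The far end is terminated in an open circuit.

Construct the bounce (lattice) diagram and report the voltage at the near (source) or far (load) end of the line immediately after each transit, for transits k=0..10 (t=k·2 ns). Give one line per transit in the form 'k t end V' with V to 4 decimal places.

0 0 source 1.8000
1 2 load 3.6000
2 4 source 3.2400
3 6 load 2.8800
4 8 source 2.9520
5 10 load 3.0240
6 12 source 3.0096
7 14 load 2.9952
8 16 source 2.9981
9 18 load 3.0010
10 20 source 3.0004

Γ_L=1.000000, Γ_S=-0.200000; launch V₁=3·150/250=1.800000
k=0 src: V=1.8000
k=1 load: inc=1.800000, refl=1.800000·1.000000=1.8000; V=0.000000+1.800000+1.800000=3.6000
k=2 src: inc=1.800000, refl=1.800000·-0.200000=-0.3600; V=1.800000+1.800000+-0.360000=3.2400
k=3 load: inc=-0.360000, refl=-0.360000·1.000000=-0.3600; V=3.600000+-0.360000+-0.360000=2.8800
k=4 src: inc=-0.360000, refl=-0.360000·-0.200000=0.0720; V=3.240000+-0.360000+0.072000=2.9520
k=5 load: inc=0.072000, refl=0.072000·1.000000=0.0720; V=2.880000+0.072000+0.072000=3.0240
k=6 src: inc=0.072000, refl=0.072000·-0.200000=-0.0144; V=2.952000+0.072000+-0.014400=3.0096
k=7 load: inc=-0.014400, refl=-0.014400·1.000000=-0.0144; V=3.024000+-0.014400+-0.014400=2.9952
k=8 src: inc=-0.014400, refl=-0.014400·-0.200000=0.0029; V=3.009600+-0.014400+0.002880=2.9981
k=9 load: inc=0.002880, refl=0.002880·1.000000=0.0029; V=2.995200+0.002880+0.002880=3.0010
k=10 src: inc=0.002880, refl=0.002880·-0.200000=-0.0006; V=2.998080+0.002880+-0.000576=3.0004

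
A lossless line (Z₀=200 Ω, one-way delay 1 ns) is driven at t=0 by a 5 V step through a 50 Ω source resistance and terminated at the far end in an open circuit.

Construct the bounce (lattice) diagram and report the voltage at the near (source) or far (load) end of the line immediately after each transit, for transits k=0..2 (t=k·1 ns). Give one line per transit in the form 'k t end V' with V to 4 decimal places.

Γ_L=1.000000, Γ_S=-0.600000; launch V₁=5·200/250=4.000000
k=0 src: V=4.0000
k=1 load: inc=4.000000, refl=4.000000·1.000000=4.0000; V=0.000000+4.000000+4.000000=8.0000
k=2 src: inc=4.000000, refl=4.000000·-0.600000=-2.4000; V=4.000000+4.000000+-2.400000=5.6000

0 0 source 4.0000
1 1 load 8.0000
2 2 source 5.6000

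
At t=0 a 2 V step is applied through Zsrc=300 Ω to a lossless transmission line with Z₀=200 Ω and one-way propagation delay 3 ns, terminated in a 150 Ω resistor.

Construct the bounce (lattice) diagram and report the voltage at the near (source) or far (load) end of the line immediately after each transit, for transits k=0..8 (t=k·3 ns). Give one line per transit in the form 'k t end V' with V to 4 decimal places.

0 0 source 0.8000
1 3 load 0.6857
2 6 source 0.6629
3 9 load 0.6661
4 12 source 0.6668
5 15 load 0.6667
6 18 source 0.6667
7 21 load 0.6667
8 24 source 0.6667

Γ_L=-0.142857, Γ_S=0.200000; launch V₁=2·200/500=0.800000
k=0 src: V=0.8000
k=1 load: inc=0.800000, refl=0.800000·-0.142857=-0.1143; V=0.000000+0.800000+-0.114286=0.6857
k=2 src: inc=-0.114286, refl=-0.114286·0.200000=-0.0229; V=0.800000+-0.114286+-0.022857=0.6629
k=3 load: inc=-0.022857, refl=-0.022857·-0.142857=0.0033; V=0.685714+-0.022857+0.003265=0.6661
k=4 src: inc=0.003265, refl=0.003265·0.200000=0.0007; V=0.662857+0.003265+0.000653=0.6668
k=5 load: inc=0.000653, refl=0.000653·-0.142857=-0.0001; V=0.666122+0.000653+-0.000093=0.6667
k=6 src: inc=-0.000093, refl=-0.000093·0.200000=-0.0000; V=0.666776+-0.000093+-0.000019=0.6667
k=7 load: inc=-0.000019, refl=-0.000019·-0.142857=0.0000; V=0.666682+-0.000019+0.000003=0.6667
k=8 src: inc=0.000003, refl=0.000003·0.200000=0.0000; V=0.666664+0.000003+0.000001=0.6667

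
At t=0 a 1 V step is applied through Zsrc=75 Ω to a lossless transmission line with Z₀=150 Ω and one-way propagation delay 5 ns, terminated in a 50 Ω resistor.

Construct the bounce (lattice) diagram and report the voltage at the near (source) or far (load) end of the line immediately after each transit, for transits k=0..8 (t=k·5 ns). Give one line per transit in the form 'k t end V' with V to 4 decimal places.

Γ_L=-0.500000, Γ_S=-0.333333; launch V₁=1·150/225=0.666667
k=0 src: V=0.6667
k=1 load: inc=0.666667, refl=0.666667·-0.500000=-0.3333; V=0.000000+0.666667+-0.333333=0.3333
k=2 src: inc=-0.333333, refl=-0.333333·-0.333333=0.1111; V=0.666667+-0.333333+0.111111=0.4444
k=3 load: inc=0.111111, refl=0.111111·-0.500000=-0.0556; V=0.333333+0.111111+-0.055556=0.3889
k=4 src: inc=-0.055556, refl=-0.055556·-0.333333=0.0185; V=0.444444+-0.055556+0.018519=0.4074
k=5 load: inc=0.018519, refl=0.018519·-0.500000=-0.0093; V=0.388889+0.018519+-0.009259=0.3981
k=6 src: inc=-0.009259, refl=-0.009259·-0.333333=0.0031; V=0.407407+-0.009259+0.003086=0.4012
k=7 load: inc=0.003086, refl=0.003086·-0.500000=-0.0015; V=0.398148+0.003086+-0.001543=0.3997
k=8 src: inc=-0.001543, refl=-0.001543·-0.333333=0.0005; V=0.401235+-0.001543+0.000514=0.4002

0 0 source 0.6667
1 5 load 0.3333
2 10 source 0.4444
3 15 load 0.3889
4 20 source 0.4074
5 25 load 0.3981
6 30 source 0.4012
7 35 load 0.3997
8 40 source 0.4002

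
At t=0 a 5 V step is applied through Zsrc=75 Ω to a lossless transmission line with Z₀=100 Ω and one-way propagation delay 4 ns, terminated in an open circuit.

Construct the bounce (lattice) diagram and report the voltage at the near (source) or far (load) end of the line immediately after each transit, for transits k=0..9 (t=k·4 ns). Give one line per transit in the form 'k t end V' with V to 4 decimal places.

0 0 source 2.8571
1 4 load 5.7143
2 8 source 5.3061
3 12 load 4.8980
4 16 source 4.9563
5 20 load 5.0146
6 24 source 5.0062
7 28 load 4.9979
8 32 source 4.9991
9 36 load 5.0003

Γ_L=1.000000, Γ_S=-0.142857; launch V₁=5·100/175=2.857143
k=0 src: V=2.8571
k=1 load: inc=2.857143, refl=2.857143·1.000000=2.8571; V=0.000000+2.857143+2.857143=5.7143
k=2 src: inc=2.857143, refl=2.857143·-0.142857=-0.4082; V=2.857143+2.857143+-0.408163=5.3061
k=3 load: inc=-0.408163, refl=-0.408163·1.000000=-0.4082; V=5.714286+-0.408163+-0.408163=4.8980
k=4 src: inc=-0.408163, refl=-0.408163·-0.142857=0.0583; V=5.306122+-0.408163+0.058309=4.9563
k=5 load: inc=0.058309, refl=0.058309·1.000000=0.0583; V=4.897959+0.058309+0.058309=5.0146
k=6 src: inc=0.058309, refl=0.058309·-0.142857=-0.0083; V=4.956268+0.058309+-0.008330=5.0062
k=7 load: inc=-0.008330, refl=-0.008330·1.000000=-0.0083; V=5.014577+-0.008330+-0.008330=4.9979
k=8 src: inc=-0.008330, refl=-0.008330·-0.142857=0.0012; V=5.006247+-0.008330+0.001190=4.9991
k=9 load: inc=0.001190, refl=0.001190·1.000000=0.0012; V=4.997918+0.001190+0.001190=5.0003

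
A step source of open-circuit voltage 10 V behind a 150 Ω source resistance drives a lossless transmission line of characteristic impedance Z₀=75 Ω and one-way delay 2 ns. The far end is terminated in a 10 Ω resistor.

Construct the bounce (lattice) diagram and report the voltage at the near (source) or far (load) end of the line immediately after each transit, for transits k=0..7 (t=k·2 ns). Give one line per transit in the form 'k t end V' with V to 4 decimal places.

Γ_L=-0.764706, Γ_S=0.333333; launch V₁=10·75/225=3.333333
k=0 src: V=3.3333
k=1 load: inc=3.333333, refl=3.333333·-0.764706=-2.5490; V=0.000000+3.333333+-2.549020=0.7843
k=2 src: inc=-2.549020, refl=-2.549020·0.333333=-0.8497; V=3.333333+-2.549020+-0.849673=-0.0654
k=3 load: inc=-0.849673, refl=-0.849673·-0.764706=0.6498; V=0.784314+-0.849673+0.649750=0.5844
k=4 src: inc=0.649750, refl=0.649750·0.333333=0.2166; V=-0.065359+0.649750+0.216583=0.8010
k=5 load: inc=0.216583, refl=0.216583·-0.764706=-0.1656; V=0.584391+0.216583+-0.165623=0.6354
k=6 src: inc=-0.165623, refl=-0.165623·0.333333=-0.0552; V=0.800974+-0.165623+-0.055208=0.5801
k=7 load: inc=-0.055208, refl=-0.055208·-0.764706=0.0422; V=0.635351+-0.055208+0.042218=0.6224

0 0 source 3.3333
1 2 load 0.7843
2 4 source -0.0654
3 6 load 0.5844
4 8 source 0.8010
5 10 load 0.6354
6 12 source 0.5801
7 14 load 0.6224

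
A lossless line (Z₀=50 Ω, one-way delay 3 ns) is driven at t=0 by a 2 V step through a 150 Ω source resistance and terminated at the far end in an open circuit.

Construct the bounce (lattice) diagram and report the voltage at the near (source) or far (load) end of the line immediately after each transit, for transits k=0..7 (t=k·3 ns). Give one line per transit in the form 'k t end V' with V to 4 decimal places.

0 0 source 0.5000
1 3 load 1.0000
2 6 source 1.2500
3 9 load 1.5000
4 12 source 1.6250
5 15 load 1.7500
6 18 source 1.8125
7 21 load 1.8750

Γ_L=1.000000, Γ_S=0.500000; launch V₁=2·50/200=0.500000
k=0 src: V=0.5000
k=1 load: inc=0.500000, refl=0.500000·1.000000=0.5000; V=0.000000+0.500000+0.500000=1.0000
k=2 src: inc=0.500000, refl=0.500000·0.500000=0.2500; V=0.500000+0.500000+0.250000=1.2500
k=3 load: inc=0.250000, refl=0.250000·1.000000=0.2500; V=1.000000+0.250000+0.250000=1.5000
k=4 src: inc=0.250000, refl=0.250000·0.500000=0.1250; V=1.250000+0.250000+0.125000=1.6250
k=5 load: inc=0.125000, refl=0.125000·1.000000=0.1250; V=1.500000+0.125000+0.125000=1.7500
k=6 src: inc=0.125000, refl=0.125000·0.500000=0.0625; V=1.625000+0.125000+0.062500=1.8125
k=7 load: inc=0.062500, refl=0.062500·1.000000=0.0625; V=1.750000+0.062500+0.062500=1.8750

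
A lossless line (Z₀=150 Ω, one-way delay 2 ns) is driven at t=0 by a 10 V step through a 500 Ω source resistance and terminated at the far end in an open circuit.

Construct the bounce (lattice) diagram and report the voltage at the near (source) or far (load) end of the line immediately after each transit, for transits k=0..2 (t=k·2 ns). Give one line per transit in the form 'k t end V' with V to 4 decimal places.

0 0 source 2.3077
1 2 load 4.6154
2 4 source 5.8580

Γ_L=1.000000, Γ_S=0.538462; launch V₁=10·150/650=2.307692
k=0 src: V=2.3077
k=1 load: inc=2.307692, refl=2.307692·1.000000=2.3077; V=0.000000+2.307692+2.307692=4.6154
k=2 src: inc=2.307692, refl=2.307692·0.538462=1.2426; V=2.307692+2.307692+1.242604=5.8580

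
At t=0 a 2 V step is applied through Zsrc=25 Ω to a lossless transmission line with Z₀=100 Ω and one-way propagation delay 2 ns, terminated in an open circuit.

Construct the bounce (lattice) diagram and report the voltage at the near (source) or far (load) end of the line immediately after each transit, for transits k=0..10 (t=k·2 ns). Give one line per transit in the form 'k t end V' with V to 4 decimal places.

Γ_L=1.000000, Γ_S=-0.600000; launch V₁=2·100/125=1.600000
k=0 src: V=1.6000
k=1 load: inc=1.600000, refl=1.600000·1.000000=1.6000; V=0.000000+1.600000+1.600000=3.2000
k=2 src: inc=1.600000, refl=1.600000·-0.600000=-0.9600; V=1.600000+1.600000+-0.960000=2.2400
k=3 load: inc=-0.960000, refl=-0.960000·1.000000=-0.9600; V=3.200000+-0.960000+-0.960000=1.2800
k=4 src: inc=-0.960000, refl=-0.960000·-0.600000=0.5760; V=2.240000+-0.960000+0.576000=1.8560
k=5 load: inc=0.576000, refl=0.576000·1.000000=0.5760; V=1.280000+0.576000+0.576000=2.4320
k=6 src: inc=0.576000, refl=0.576000·-0.600000=-0.3456; V=1.856000+0.576000+-0.345600=2.0864
k=7 load: inc=-0.345600, refl=-0.345600·1.000000=-0.3456; V=2.432000+-0.345600+-0.345600=1.7408
k=8 src: inc=-0.345600, refl=-0.345600·-0.600000=0.2074; V=2.086400+-0.345600+0.207360=1.9482
k=9 load: inc=0.207360, refl=0.207360·1.000000=0.2074; V=1.740800+0.207360+0.207360=2.1555
k=10 src: inc=0.207360, refl=0.207360·-0.600000=-0.1244; V=1.948160+0.207360+-0.124416=2.0311

0 0 source 1.6000
1 2 load 3.2000
2 4 source 2.2400
3 6 load 1.2800
4 8 source 1.8560
5 10 load 2.4320
6 12 source 2.0864
7 14 load 1.7408
8 16 source 1.9482
9 18 load 2.1555
10 20 source 2.0311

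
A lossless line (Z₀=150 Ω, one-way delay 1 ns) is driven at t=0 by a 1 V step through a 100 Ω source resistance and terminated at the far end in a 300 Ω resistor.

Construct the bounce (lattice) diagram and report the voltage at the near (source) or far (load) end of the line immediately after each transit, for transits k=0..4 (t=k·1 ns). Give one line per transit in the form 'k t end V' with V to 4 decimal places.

0 0 source 0.6000
1 1 load 0.8000
2 2 source 0.7600
3 3 load 0.7467
4 4 source 0.7493

Γ_L=0.333333, Γ_S=-0.200000; launch V₁=1·150/250=0.600000
k=0 src: V=0.6000
k=1 load: inc=0.600000, refl=0.600000·0.333333=0.2000; V=0.000000+0.600000+0.200000=0.8000
k=2 src: inc=0.200000, refl=0.200000·-0.200000=-0.0400; V=0.600000+0.200000+-0.040000=0.7600
k=3 load: inc=-0.040000, refl=-0.040000·0.333333=-0.0133; V=0.800000+-0.040000+-0.013333=0.7467
k=4 src: inc=-0.013333, refl=-0.013333·-0.200000=0.0027; V=0.760000+-0.013333+0.002667=0.7493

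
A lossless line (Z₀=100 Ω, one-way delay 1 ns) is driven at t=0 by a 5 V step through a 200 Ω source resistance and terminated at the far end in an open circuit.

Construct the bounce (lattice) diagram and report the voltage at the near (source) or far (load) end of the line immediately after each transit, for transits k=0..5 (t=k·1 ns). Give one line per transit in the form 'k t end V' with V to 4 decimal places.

0 0 source 1.6667
1 1 load 3.3333
2 2 source 3.8889
3 3 load 4.4444
4 4 source 4.6296
5 5 load 4.8148

Γ_L=1.000000, Γ_S=0.333333; launch V₁=5·100/300=1.666667
k=0 src: V=1.6667
k=1 load: inc=1.666667, refl=1.666667·1.000000=1.6667; V=0.000000+1.666667+1.666667=3.3333
k=2 src: inc=1.666667, refl=1.666667·0.333333=0.5556; V=1.666667+1.666667+0.555556=3.8889
k=3 load: inc=0.555556, refl=0.555556·1.000000=0.5556; V=3.333333+0.555556+0.555556=4.4444
k=4 src: inc=0.555556, refl=0.555556·0.333333=0.1852; V=3.888889+0.555556+0.185185=4.6296
k=5 load: inc=0.185185, refl=0.185185·1.000000=0.1852; V=4.444444+0.185185+0.185185=4.8148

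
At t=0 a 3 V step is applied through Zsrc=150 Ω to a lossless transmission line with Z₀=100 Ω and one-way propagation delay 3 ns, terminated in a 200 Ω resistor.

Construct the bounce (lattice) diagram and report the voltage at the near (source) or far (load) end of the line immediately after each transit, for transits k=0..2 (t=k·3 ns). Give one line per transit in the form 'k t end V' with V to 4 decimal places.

0 0 source 1.2000
1 3 load 1.6000
2 6 source 1.6800

Γ_L=0.333333, Γ_S=0.200000; launch V₁=3·100/250=1.200000
k=0 src: V=1.2000
k=1 load: inc=1.200000, refl=1.200000·0.333333=0.4000; V=0.000000+1.200000+0.400000=1.6000
k=2 src: inc=0.400000, refl=0.400000·0.200000=0.0800; V=1.200000+0.400000+0.080000=1.6800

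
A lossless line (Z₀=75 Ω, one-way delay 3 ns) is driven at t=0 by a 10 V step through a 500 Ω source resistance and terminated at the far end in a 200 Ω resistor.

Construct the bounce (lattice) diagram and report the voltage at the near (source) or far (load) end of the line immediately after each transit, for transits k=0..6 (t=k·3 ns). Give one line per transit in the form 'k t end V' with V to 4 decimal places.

0 0 source 1.3043
1 3 load 1.8972
2 6 source 2.3355
3 9 load 2.5346
4 12 source 2.6819
5 15 load 2.7488
6 18 source 2.7983

Γ_L=0.454545, Γ_S=0.739130; launch V₁=10·75/575=1.304348
k=0 src: V=1.3043
k=1 load: inc=1.304348, refl=1.304348·0.454545=0.5929; V=0.000000+1.304348+0.592885=1.8972
k=2 src: inc=0.592885, refl=0.592885·0.739130=0.4382; V=1.304348+0.592885+0.438220=2.3355
k=3 load: inc=0.438220, refl=0.438220·0.454545=0.1992; V=1.897233+0.438220+0.199191=2.5346
k=4 src: inc=0.199191, refl=0.199191·0.739130=0.1472; V=2.335453+0.199191+0.147228=2.6819
k=5 load: inc=0.147228, refl=0.147228·0.454545=0.0669; V=2.534644+0.147228+0.066922=2.7488
k=6 src: inc=0.066922, refl=0.066922·0.739130=0.0495; V=2.681872+0.066922+0.049464=2.7983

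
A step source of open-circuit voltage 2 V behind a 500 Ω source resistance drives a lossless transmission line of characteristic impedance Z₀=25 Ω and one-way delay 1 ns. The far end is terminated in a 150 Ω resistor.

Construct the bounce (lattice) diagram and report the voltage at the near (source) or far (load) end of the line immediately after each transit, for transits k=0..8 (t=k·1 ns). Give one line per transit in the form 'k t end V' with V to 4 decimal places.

Γ_L=0.714286, Γ_S=0.904762; launch V₁=2·25/525=0.095238
k=0 src: V=0.0952
k=1 load: inc=0.095238, refl=0.095238·0.714286=0.0680; V=0.000000+0.095238+0.068027=0.1633
k=2 src: inc=0.068027, refl=0.068027·0.904762=0.0615; V=0.095238+0.068027+0.061548=0.2248
k=3 load: inc=0.061548, refl=0.061548·0.714286=0.0440; V=0.163265+0.061548+0.043963=0.2688
k=4 src: inc=0.043963, refl=0.043963·0.904762=0.0398; V=0.224814+0.043963+0.039776=0.3086
k=5 load: inc=0.039776, refl=0.039776·0.714286=0.0284; V=0.268777+0.039776+0.028412=0.3370
k=6 src: inc=0.028412, refl=0.028412·0.904762=0.0257; V=0.308553+0.028412+0.025706=0.3627
k=7 load: inc=0.025706, refl=0.025706·0.714286=0.0184; V=0.336965+0.025706+0.018361=0.3810
k=8 src: inc=0.018361, refl=0.018361·0.904762=0.0166; V=0.362670+0.018361+0.016613=0.3976

0 0 source 0.0952
1 1 load 0.1633
2 2 source 0.2248
3 3 load 0.2688
4 4 source 0.3086
5 5 load 0.3370
6 6 source 0.3627
7 7 load 0.3810
8 8 source 0.3976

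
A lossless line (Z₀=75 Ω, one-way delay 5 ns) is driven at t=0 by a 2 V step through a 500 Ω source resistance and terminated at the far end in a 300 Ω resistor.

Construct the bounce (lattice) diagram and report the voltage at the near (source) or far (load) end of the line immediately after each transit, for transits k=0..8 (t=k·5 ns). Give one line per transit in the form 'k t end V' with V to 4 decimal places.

Γ_L=0.600000, Γ_S=0.739130; launch V₁=2·75/575=0.260870
k=0 src: V=0.2609
k=1 load: inc=0.260870, refl=0.260870·0.600000=0.1565; V=0.000000+0.260870+0.156522=0.4174
k=2 src: inc=0.156522, refl=0.156522·0.739130=0.1157; V=0.260870+0.156522+0.115690=0.5331
k=3 load: inc=0.115690, refl=0.115690·0.600000=0.0694; V=0.417391+0.115690+0.069414=0.6025
k=4 src: inc=0.069414, refl=0.069414·0.739130=0.0513; V=0.533081+0.069414+0.051306=0.6538
k=5 load: inc=0.051306, refl=0.051306·0.600000=0.0308; V=0.602495+0.051306+0.030784=0.6846
k=6 src: inc=0.030784, refl=0.030784·0.739130=0.0228; V=0.653801+0.030784+0.022753=0.7073
k=7 load: inc=0.022753, refl=0.022753·0.600000=0.0137; V=0.684585+0.022753+0.013652=0.7210
k=8 src: inc=0.013652, refl=0.013652·0.739130=0.0101; V=0.707338+0.013652+0.010091=0.7311

0 0 source 0.2609
1 5 load 0.4174
2 10 source 0.5331
3 15 load 0.6025
4 20 source 0.6538
5 25 load 0.6846
6 30 source 0.7073
7 35 load 0.7210
8 40 source 0.7311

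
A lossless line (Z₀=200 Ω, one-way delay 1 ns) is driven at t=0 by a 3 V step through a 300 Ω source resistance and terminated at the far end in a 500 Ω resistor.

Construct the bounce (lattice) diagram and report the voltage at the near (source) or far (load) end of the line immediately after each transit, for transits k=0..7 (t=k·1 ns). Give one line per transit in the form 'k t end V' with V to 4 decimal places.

0 0 source 1.2000
1 1 load 1.7143
2 2 source 1.8171
3 3 load 1.8612
4 4 source 1.8700
5 5 load 1.8738
6 6 source 1.8746
7 7 load 1.8749

Γ_L=0.428571, Γ_S=0.200000; launch V₁=3·200/500=1.200000
k=0 src: V=1.2000
k=1 load: inc=1.200000, refl=1.200000·0.428571=0.5143; V=0.000000+1.200000+0.514286=1.7143
k=2 src: inc=0.514286, refl=0.514286·0.200000=0.1029; V=1.200000+0.514286+0.102857=1.8171
k=3 load: inc=0.102857, refl=0.102857·0.428571=0.0441; V=1.714286+0.102857+0.044082=1.8612
k=4 src: inc=0.044082, refl=0.044082·0.200000=0.0088; V=1.817143+0.044082+0.008816=1.8700
k=5 load: inc=0.008816, refl=0.008816·0.428571=0.0038; V=1.861224+0.008816+0.003778=1.8738
k=6 src: inc=0.003778, refl=0.003778·0.200000=0.0008; V=1.870041+0.003778+0.000756=1.8746
k=7 load: inc=0.000756, refl=0.000756·0.428571=0.0003; V=1.873819+0.000756+0.000324=1.8749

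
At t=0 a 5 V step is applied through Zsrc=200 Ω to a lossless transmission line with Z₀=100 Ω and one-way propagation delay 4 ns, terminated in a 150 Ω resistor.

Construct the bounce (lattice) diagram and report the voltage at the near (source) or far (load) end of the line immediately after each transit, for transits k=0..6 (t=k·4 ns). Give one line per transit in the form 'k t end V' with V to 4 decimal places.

0 0 source 1.6667
1 4 load 2.0000
2 8 source 2.1111
3 12 load 2.1333
4 16 source 2.1407
5 20 load 2.1422
6 24 source 2.1427

Γ_L=0.200000, Γ_S=0.333333; launch V₁=5·100/300=1.666667
k=0 src: V=1.6667
k=1 load: inc=1.666667, refl=1.666667·0.200000=0.3333; V=0.000000+1.666667+0.333333=2.0000
k=2 src: inc=0.333333, refl=0.333333·0.333333=0.1111; V=1.666667+0.333333+0.111111=2.1111
k=3 load: inc=0.111111, refl=0.111111·0.200000=0.0222; V=2.000000+0.111111+0.022222=2.1333
k=4 src: inc=0.022222, refl=0.022222·0.333333=0.0074; V=2.111111+0.022222+0.007407=2.1407
k=5 load: inc=0.007407, refl=0.007407·0.200000=0.0015; V=2.133333+0.007407+0.001481=2.1422
k=6 src: inc=0.001481, refl=0.001481·0.333333=0.0005; V=2.140741+0.001481+0.000494=2.1427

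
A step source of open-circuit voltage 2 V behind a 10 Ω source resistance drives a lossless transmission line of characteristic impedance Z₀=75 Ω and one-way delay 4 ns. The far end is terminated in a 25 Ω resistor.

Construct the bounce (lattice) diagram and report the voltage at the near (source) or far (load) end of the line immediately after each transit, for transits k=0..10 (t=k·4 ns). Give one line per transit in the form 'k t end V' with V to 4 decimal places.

Γ_L=-0.500000, Γ_S=-0.764706; launch V₁=2·75/85=1.764706
k=0 src: V=1.7647
k=1 load: inc=1.764706, refl=1.764706·-0.500000=-0.8824; V=0.000000+1.764706+-0.882353=0.8824
k=2 src: inc=-0.882353, refl=-0.882353·-0.764706=0.6747; V=1.764706+-0.882353+0.674740=1.5571
k=3 load: inc=0.674740, refl=0.674740·-0.500000=-0.3374; V=0.882353+0.674740+-0.337370=1.2197
k=4 src: inc=-0.337370, refl=-0.337370·-0.764706=0.2580; V=1.557093+-0.337370+0.257989=1.4777
k=5 load: inc=0.257989, refl=0.257989·-0.500000=-0.1290; V=1.219723+0.257989+-0.128995=1.3487
k=6 src: inc=-0.128995, refl=-0.128995·-0.764706=0.0986; V=1.477712+-0.128995+0.098643=1.4474
k=7 load: inc=0.098643, refl=0.098643·-0.500000=-0.0493; V=1.348718+0.098643+-0.049321=1.3980
k=8 src: inc=-0.049321, refl=-0.049321·-0.764706=0.0377; V=1.447361+-0.049321+0.037716=1.4358
k=9 load: inc=0.037716, refl=0.037716·-0.500000=-0.0189; V=1.398039+0.037716+-0.018858=1.4169
k=10 src: inc=-0.018858, refl=-0.018858·-0.764706=0.0144; V=1.435756+-0.018858+0.014421=1.4313

0 0 source 1.7647
1 4 load 0.8824
2 8 source 1.5571
3 12 load 1.2197
4 16 source 1.4777
5 20 load 1.3487
6 24 source 1.4474
7 28 load 1.3980
8 32 source 1.4358
9 36 load 1.4169
10 40 source 1.4313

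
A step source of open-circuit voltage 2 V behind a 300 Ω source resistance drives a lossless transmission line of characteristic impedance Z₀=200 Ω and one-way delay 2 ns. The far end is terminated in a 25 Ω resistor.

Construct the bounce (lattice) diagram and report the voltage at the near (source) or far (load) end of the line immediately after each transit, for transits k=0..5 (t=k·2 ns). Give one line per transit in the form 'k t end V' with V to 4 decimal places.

0 0 source 0.8000
1 2 load 0.1778
2 4 source 0.0533
3 6 load 0.1501
4 8 source 0.1695
5 10 load 0.1544

Γ_L=-0.777778, Γ_S=0.200000; launch V₁=2·200/500=0.800000
k=0 src: V=0.8000
k=1 load: inc=0.800000, refl=0.800000·-0.777778=-0.6222; V=0.000000+0.800000+-0.622222=0.1778
k=2 src: inc=-0.622222, refl=-0.622222·0.200000=-0.1244; V=0.800000+-0.622222+-0.124444=0.0533
k=3 load: inc=-0.124444, refl=-0.124444·-0.777778=0.0968; V=0.177778+-0.124444+0.096790=0.1501
k=4 src: inc=0.096790, refl=0.096790·0.200000=0.0194; V=0.053333+0.096790+0.019358=0.1695
k=5 load: inc=0.019358, refl=0.019358·-0.777778=-0.0151; V=0.150123+0.019358+-0.015056=0.1544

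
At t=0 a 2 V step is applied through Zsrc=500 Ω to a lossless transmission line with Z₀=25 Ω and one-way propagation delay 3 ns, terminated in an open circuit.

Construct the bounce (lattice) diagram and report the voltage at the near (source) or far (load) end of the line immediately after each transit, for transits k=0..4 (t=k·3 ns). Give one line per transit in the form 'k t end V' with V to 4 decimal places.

0 0 source 0.0952
1 3 load 0.1905
2 6 source 0.2766
3 9 load 0.3628
4 12 source 0.4408

Γ_L=1.000000, Γ_S=0.904762; launch V₁=2·25/525=0.095238
k=0 src: V=0.0952
k=1 load: inc=0.095238, refl=0.095238·1.000000=0.0952; V=0.000000+0.095238+0.095238=0.1905
k=2 src: inc=0.095238, refl=0.095238·0.904762=0.0862; V=0.095238+0.095238+0.086168=0.2766
k=3 load: inc=0.086168, refl=0.086168·1.000000=0.0862; V=0.190476+0.086168+0.086168=0.3628
k=4 src: inc=0.086168, refl=0.086168·0.904762=0.0780; V=0.276644+0.086168+0.077961=0.4408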